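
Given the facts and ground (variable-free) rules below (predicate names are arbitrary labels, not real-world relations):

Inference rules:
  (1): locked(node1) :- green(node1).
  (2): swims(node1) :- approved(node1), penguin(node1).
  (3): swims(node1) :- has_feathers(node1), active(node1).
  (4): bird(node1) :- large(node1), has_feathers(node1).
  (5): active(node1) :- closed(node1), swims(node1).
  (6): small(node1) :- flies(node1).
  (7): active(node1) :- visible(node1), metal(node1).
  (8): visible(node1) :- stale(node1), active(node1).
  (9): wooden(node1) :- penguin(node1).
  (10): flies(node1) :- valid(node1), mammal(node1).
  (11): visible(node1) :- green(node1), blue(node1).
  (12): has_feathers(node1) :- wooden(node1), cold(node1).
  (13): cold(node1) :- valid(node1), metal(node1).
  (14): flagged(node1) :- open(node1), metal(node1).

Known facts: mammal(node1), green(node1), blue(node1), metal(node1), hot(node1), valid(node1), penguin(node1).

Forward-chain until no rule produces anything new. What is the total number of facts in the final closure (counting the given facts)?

[1] (1) [locked(node1) :- green(node1).]; (9) [wooden(node1) :- penguin(node1).]; (10) [flies(node1) :- valid(node1), mammal(node1).]; (11) [visible(node1) :- green(node1), blue(node1).]; (13) [cold(node1) :- valid(node1), metal(node1).]. ⇒ new: locked(node1), wooden(node1), flies(node1), visible(node1), cold(node1).
[2] (6) [small(node1) :- flies(node1).]; (7) [active(node1) :- visible(node1), metal(node1).]; (12) [has_feathers(node1) :- wooden(node1), cold(node1).]. ⇒ new: small(node1), active(node1), has_feathers(node1).
[3] (3) [swims(node1) :- has_feathers(node1), active(node1).]. ⇒ new: swims(node1).
Closure: {active(node1), blue(node1), cold(node1), flies(node1), green(node1), has_feathers(node1), hot(node1), locked(node1), mammal(node1), metal(node1), penguin(node1), small(node1), swims(node1), valid(node1), visible(node1), wooden(node1)} — 16 facts.

16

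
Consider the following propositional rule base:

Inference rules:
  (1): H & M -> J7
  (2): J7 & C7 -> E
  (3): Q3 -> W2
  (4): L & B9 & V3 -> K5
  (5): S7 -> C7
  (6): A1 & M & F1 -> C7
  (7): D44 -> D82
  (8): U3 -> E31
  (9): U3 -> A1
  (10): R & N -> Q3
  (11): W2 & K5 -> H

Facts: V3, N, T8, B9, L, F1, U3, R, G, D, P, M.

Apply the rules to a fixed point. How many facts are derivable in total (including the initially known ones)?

Round 1 — (4), (8), (9), (10), derive K5, E31, A1, Q3.
Round 2 — (3), (6), derive W2, C7.
Round 3 — (11), derive H.
Round 4 — (1), derive J7.
Round 5 — (2), derive E.
Closure: {A1, B9, C7, D, E, E31, F1, G, H, J7, K5, L, M, N, P, Q3, R, T8, U3, V3, W2} — 21 facts.

21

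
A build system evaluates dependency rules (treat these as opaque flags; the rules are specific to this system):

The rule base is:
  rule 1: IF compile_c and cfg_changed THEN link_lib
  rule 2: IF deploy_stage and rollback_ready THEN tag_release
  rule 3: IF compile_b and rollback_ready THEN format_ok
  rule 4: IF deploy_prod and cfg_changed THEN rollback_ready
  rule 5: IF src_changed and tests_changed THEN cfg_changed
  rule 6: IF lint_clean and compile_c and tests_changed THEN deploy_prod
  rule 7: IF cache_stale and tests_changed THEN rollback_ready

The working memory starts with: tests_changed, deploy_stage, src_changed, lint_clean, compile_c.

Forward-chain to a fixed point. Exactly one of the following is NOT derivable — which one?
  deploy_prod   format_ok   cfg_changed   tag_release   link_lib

[1] rule 5 [IF src_changed and tests_changed THEN cfg_changed]; rule 6 [IF lint_clean and compile_c and tests_changed THEN deploy_prod]. ⇒ new: cfg_changed, deploy_prod.
[2] rule 1 [IF compile_c and cfg_changed THEN link_lib]; rule 4 [IF deploy_prod and cfg_changed THEN rollback_ready]. ⇒ new: link_lib, rollback_ready.
[3] rule 2 [IF deploy_stage and rollback_ready THEN tag_release]. ⇒ new: tag_release.
Derived: cfg_changed (round 1), tag_release (round 3), deploy_prod (round 1), link_lib (round 2). format_ok never appears in any round.

format_ok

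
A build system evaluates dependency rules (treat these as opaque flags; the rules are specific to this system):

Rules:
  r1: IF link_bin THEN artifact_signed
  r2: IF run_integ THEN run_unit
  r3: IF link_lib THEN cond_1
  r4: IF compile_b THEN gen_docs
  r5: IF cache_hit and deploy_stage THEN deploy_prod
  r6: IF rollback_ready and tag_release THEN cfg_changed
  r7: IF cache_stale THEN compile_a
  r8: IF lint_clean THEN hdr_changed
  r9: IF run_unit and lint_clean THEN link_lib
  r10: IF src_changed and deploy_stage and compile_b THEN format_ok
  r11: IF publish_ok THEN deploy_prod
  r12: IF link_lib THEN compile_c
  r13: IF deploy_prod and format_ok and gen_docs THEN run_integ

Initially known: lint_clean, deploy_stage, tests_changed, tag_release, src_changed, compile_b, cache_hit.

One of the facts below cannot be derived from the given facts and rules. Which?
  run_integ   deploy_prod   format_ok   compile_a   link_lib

compile_a

[1] r4 [IF compile_b THEN gen_docs]; r5 [IF cache_hit and deploy_stage THEN deploy_prod]; r8 [IF lint_clean THEN hdr_changed]; r10 [IF src_changed and deploy_stage and compile_b THEN format_ok]. ⇒ new: gen_docs, deploy_prod, hdr_changed, format_ok.
[2] r13 [IF deploy_prod and format_ok and gen_docs THEN run_integ]. ⇒ new: run_integ.
[3] r2 [IF run_integ THEN run_unit]. ⇒ new: run_unit.
[4] r9 [IF run_unit and lint_clean THEN link_lib]. ⇒ new: link_lib.
[5] r3 [IF link_lib THEN cond_1]; r12 [IF link_lib THEN compile_c]. ⇒ new: cond_1, compile_c.
Derived: link_lib (round 4), deploy_prod (round 1), run_integ (round 2), format_ok (round 1). compile_a never appears in any round.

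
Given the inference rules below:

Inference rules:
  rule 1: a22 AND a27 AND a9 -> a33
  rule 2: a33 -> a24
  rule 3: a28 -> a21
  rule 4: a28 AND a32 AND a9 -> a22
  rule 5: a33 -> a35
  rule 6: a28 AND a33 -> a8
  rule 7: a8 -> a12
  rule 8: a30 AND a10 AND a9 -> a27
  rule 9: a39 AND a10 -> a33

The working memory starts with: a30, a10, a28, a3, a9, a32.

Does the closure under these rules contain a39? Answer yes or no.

Round 1 — rule 3, rule 4, rule 8, derive a21, a22, a27.
Round 2 — rule 1, derive a33.
Round 3 — rule 2, rule 5, rule 6, derive a24, a35, a8.
Round 4 — rule 7, derive a12.
Fixed point reached. No rule has a39 as a consequent, and it is not given.

no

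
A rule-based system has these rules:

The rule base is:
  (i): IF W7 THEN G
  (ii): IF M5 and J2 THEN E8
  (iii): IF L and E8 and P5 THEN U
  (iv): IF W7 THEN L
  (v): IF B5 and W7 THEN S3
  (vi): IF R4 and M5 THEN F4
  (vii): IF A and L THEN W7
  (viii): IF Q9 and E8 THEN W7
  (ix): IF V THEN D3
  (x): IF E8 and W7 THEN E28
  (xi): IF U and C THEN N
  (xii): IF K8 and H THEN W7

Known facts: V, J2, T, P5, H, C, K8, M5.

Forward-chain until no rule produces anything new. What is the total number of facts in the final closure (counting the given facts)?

16

Round 1: (ii) [IF M5 and J2 THEN E8]; (ix) [IF V THEN D3]; (xii) [IF K8 and H THEN W7]. New: E8, D3, W7.
Round 2: (i) [IF W7 THEN G]; (iv) [IF W7 THEN L]; (x) [IF E8 and W7 THEN E28]. New: G, L, E28.
Round 3: (iii) [IF L and E8 and P5 THEN U]. New: U.
Round 4: (xi) [IF U and C THEN N]. New: N.
Closure: {C, D3, E28, E8, G, H, J2, K8, L, M5, N, P5, T, U, V, W7} — 16 facts.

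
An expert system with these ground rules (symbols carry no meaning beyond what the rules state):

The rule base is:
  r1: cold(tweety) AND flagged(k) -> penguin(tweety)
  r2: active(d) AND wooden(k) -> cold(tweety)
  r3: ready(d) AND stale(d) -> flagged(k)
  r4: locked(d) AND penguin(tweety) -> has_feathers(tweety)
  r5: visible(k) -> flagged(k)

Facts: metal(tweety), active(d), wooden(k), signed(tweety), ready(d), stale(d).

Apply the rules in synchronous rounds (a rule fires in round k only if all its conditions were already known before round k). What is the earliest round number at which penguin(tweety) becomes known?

Round 1: r2 [active(d) AND wooden(k) -> cold(tweety)]; r3 [ready(d) AND stale(d) -> flagged(k)]. New: cold(tweety), flagged(k).
Round 2: r1 [cold(tweety) AND flagged(k) -> penguin(tweety)]. New: penguin(tweety).
penguin(tweety) first appears in round 2.

2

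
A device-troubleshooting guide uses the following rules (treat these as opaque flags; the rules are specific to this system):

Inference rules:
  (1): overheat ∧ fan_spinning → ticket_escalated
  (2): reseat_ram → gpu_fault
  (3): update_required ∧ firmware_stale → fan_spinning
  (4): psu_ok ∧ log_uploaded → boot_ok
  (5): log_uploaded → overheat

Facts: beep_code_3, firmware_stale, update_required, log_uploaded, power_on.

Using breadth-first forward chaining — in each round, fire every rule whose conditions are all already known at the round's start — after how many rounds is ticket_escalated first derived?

[1] (3) [update_required ∧ firmware_stale → fan_spinning]; (5) [log_uploaded → overheat]. ⇒ new: fan_spinning, overheat.
[2] (1) [overheat ∧ fan_spinning → ticket_escalated]. ⇒ new: ticket_escalated.
ticket_escalated first appears in round 2.

2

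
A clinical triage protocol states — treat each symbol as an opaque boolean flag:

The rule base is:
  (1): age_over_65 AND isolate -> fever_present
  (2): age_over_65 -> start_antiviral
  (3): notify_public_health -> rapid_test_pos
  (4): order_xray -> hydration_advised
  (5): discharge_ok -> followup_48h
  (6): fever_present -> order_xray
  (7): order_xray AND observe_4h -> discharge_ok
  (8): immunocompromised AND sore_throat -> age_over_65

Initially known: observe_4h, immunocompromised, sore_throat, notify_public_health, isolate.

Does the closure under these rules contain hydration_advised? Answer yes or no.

yes

[1] (3) [notify_public_health -> rapid_test_pos]; (8) [immunocompromised AND sore_throat -> age_over_65]. ⇒ new: rapid_test_pos, age_over_65.
[2] (1) [age_over_65 AND isolate -> fever_present]; (2) [age_over_65 -> start_antiviral]. ⇒ new: fever_present, start_antiviral.
[3] (6) [fever_present -> order_xray]. ⇒ new: order_xray.
[4] (4) [order_xray -> hydration_advised]; (7) [order_xray AND observe_4h -> discharge_ok]. ⇒ new: hydration_advised, discharge_ok.
[5] (5) [discharge_ok -> followup_48h]. ⇒ new: followup_48h.
hydration_advised appears in round 4, so it is derivable.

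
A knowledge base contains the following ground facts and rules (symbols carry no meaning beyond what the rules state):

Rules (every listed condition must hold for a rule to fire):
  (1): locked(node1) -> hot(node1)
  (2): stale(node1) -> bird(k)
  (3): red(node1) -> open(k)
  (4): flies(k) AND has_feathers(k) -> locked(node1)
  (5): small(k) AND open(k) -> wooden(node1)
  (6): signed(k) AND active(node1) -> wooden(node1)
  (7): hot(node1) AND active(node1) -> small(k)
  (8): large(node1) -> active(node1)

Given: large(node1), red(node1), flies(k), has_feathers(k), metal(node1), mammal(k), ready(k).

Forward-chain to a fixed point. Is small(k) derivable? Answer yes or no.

yes

Round 1: (3) [red(node1) -> open(k)]; (4) [flies(k) AND has_feathers(k) -> locked(node1)]; (8) [large(node1) -> active(node1)]. Adds open(k), locked(node1), active(node1).
Round 2: (1) [locked(node1) -> hot(node1)]. Adds hot(node1).
Round 3: (7) [hot(node1) AND active(node1) -> small(k)]. Adds small(k).
Round 4: (5) [small(k) AND open(k) -> wooden(node1)]. Adds wooden(node1).
small(k) appears in round 3, so it is derivable.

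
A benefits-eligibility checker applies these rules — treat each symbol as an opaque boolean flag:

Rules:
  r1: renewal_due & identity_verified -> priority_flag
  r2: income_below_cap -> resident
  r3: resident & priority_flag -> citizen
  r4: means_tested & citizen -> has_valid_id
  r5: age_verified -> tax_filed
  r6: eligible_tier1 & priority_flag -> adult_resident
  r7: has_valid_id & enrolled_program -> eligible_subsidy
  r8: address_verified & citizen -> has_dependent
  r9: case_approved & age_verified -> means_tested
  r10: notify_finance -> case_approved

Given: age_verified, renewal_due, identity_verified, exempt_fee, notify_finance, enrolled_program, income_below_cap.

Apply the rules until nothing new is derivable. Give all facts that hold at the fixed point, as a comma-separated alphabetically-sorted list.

[1] r1 [renewal_due & identity_verified -> priority_flag]; r2 [income_below_cap -> resident]; r5 [age_verified -> tax_filed]; r10 [notify_finance -> case_approved]. ⇒ new: priority_flag, resident, tax_filed, case_approved.
[2] r3 [resident & priority_flag -> citizen]; r9 [case_approved & age_verified -> means_tested]. ⇒ new: citizen, means_tested.
[3] r4 [means_tested & citizen -> has_valid_id]. ⇒ new: has_valid_id.
[4] r7 [has_valid_id & enrolled_program -> eligible_subsidy]. ⇒ new: eligible_subsidy.

age_verified, case_approved, citizen, eligible_subsidy, enrolled_program, exempt_fee, has_valid_id, identity_verified, income_below_cap, means_tested, notify_finance, priority_flag, renewal_due, resident, tax_filed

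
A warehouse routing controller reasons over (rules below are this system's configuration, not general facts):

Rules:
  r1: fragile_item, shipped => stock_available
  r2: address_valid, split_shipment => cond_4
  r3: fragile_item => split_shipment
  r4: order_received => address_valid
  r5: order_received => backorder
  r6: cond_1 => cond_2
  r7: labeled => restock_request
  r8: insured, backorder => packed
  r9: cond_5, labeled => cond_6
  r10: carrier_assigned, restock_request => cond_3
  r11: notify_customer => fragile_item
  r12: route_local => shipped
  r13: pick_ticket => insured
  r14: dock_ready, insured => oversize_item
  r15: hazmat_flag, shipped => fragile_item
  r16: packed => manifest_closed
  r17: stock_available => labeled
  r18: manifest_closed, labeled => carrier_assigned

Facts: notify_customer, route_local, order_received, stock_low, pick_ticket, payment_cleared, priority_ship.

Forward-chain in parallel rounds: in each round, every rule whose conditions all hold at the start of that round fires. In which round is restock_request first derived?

[1] r4 [order_received => address_valid]; r5 [order_received => backorder]; r11 [notify_customer => fragile_item]; r12 [route_local => shipped]; r13 [pick_ticket => insured]. ⇒ new: address_valid, backorder, fragile_item, shipped, insured.
[2] r1 [fragile_item, shipped => stock_available]; r3 [fragile_item => split_shipment]; r8 [insured, backorder => packed]. ⇒ new: stock_available, split_shipment, packed.
[3] r2 [address_valid, split_shipment => cond_4]; r16 [packed => manifest_closed]; r17 [stock_available => labeled]. ⇒ new: cond_4, manifest_closed, labeled.
[4] r7 [labeled => restock_request]; r18 [manifest_closed, labeled => carrier_assigned]. ⇒ new: restock_request, carrier_assigned.
restock_request first appears in round 4.

4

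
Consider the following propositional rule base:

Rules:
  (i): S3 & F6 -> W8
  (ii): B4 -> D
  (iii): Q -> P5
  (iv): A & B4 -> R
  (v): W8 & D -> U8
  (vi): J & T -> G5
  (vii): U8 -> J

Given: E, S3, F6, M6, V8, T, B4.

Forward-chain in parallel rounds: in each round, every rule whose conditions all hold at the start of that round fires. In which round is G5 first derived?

[1] (i) [S3 & F6 -> W8]; (ii) [B4 -> D]. ⇒ new: W8, D.
[2] (v) [W8 & D -> U8]. ⇒ new: U8.
[3] (vii) [U8 -> J]. ⇒ new: J.
[4] (vi) [J & T -> G5]. ⇒ new: G5.
G5 first appears in round 4.

4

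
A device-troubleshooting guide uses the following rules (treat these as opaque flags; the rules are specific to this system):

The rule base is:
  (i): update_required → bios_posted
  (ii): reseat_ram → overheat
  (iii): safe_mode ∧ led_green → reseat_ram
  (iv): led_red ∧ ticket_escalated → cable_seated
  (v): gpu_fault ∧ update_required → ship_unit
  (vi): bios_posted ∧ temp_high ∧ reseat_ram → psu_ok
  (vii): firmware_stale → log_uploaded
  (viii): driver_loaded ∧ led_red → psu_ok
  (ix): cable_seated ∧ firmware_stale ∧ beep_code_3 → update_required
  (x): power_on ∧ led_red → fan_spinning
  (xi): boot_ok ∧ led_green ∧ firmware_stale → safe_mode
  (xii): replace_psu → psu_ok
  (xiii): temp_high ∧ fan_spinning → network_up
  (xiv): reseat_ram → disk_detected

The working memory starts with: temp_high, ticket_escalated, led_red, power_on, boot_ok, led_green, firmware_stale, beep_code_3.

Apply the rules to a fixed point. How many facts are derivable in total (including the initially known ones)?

Round 1 fires (iv), (vii), (x), (xi), giving cable_seated, log_uploaded, fan_spinning, safe_mode.
Round 2 fires (iii), (ix), (xiii), giving reseat_ram, update_required, network_up.
Round 3 fires (i), (ii), (xiv), giving bios_posted, overheat, disk_detected.
Round 4 fires (vi), giving psu_ok.
Closure: {beep_code_3, bios_posted, boot_ok, cable_seated, disk_detected, fan_spinning, firmware_stale, led_green, led_red, log_uploaded, network_up, overheat, power_on, psu_ok, reseat_ram, safe_mode, temp_high, ticket_escalated, update_required} — 19 facts.

19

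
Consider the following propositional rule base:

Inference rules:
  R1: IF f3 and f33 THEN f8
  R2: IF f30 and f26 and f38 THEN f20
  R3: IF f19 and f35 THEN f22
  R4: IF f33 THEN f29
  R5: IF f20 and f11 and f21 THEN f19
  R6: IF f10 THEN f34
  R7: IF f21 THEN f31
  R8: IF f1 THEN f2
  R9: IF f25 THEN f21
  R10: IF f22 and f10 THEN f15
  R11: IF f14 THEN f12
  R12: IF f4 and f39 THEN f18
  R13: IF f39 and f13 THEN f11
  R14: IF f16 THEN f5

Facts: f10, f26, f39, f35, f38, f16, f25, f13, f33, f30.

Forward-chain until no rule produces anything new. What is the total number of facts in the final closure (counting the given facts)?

20

Round 1: R2 [IF f30 and f26 and f38 THEN f20]; R4 [IF f33 THEN f29]; R6 [IF f10 THEN f34]; R9 [IF f25 THEN f21]; R13 [IF f39 and f13 THEN f11]; R14 [IF f16 THEN f5]. Adds f20, f29, f34, f21, f11, f5.
Round 2: R5 [IF f20 and f11 and f21 THEN f19]; R7 [IF f21 THEN f31]. Adds f19, f31.
Round 3: R3 [IF f19 and f35 THEN f22]. Adds f22.
Round 4: R10 [IF f22 and f10 THEN f15]. Adds f15.
Closure: {f10, f11, f13, f15, f16, f19, f20, f21, f22, f25, f26, f29, f30, f31, f33, f34, f35, f38, f39, f5} — 20 facts.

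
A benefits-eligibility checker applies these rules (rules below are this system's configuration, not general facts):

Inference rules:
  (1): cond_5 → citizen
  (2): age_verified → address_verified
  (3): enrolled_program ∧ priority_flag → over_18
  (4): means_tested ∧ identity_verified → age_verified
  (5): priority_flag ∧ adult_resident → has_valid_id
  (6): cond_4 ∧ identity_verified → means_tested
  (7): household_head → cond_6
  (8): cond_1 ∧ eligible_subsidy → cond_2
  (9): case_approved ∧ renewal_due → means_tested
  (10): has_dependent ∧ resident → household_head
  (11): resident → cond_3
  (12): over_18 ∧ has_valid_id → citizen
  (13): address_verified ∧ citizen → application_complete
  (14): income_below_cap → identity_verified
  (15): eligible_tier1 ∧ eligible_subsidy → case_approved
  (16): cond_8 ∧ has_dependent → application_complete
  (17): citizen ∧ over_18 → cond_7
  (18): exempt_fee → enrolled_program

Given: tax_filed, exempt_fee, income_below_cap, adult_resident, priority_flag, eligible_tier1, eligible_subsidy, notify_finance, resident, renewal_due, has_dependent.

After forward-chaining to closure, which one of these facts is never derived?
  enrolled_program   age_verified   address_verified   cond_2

[1] (5) [priority_flag ∧ adult_resident → has_valid_id]; (10) [has_dependent ∧ resident → household_head]; (11) [resident → cond_3]; (14) [income_below_cap → identity_verified]; (15) [eligible_tier1 ∧ eligible_subsidy → case_approved]; (18) [exempt_fee → enrolled_program]. ⇒ new: has_valid_id, household_head, cond_3, identity_verified, case_approved, enrolled_program.
[2] (3) [enrolled_program ∧ priority_flag → over_18]; (7) [household_head → cond_6]; (9) [case_approved ∧ renewal_due → means_tested]. ⇒ new: over_18, cond_6, means_tested.
[3] (4) [means_tested ∧ identity_verified → age_verified]; (12) [over_18 ∧ has_valid_id → citizen]. ⇒ new: age_verified, citizen.
[4] (2) [age_verified → address_verified]; (17) [citizen ∧ over_18 → cond_7]. ⇒ new: address_verified, cond_7.
[5] (13) [address_verified ∧ citizen → application_complete]. ⇒ new: application_complete.
Derived: age_verified (round 3), enrolled_program (round 1), address_verified (round 4). cond_2 never appears in any round.

cond_2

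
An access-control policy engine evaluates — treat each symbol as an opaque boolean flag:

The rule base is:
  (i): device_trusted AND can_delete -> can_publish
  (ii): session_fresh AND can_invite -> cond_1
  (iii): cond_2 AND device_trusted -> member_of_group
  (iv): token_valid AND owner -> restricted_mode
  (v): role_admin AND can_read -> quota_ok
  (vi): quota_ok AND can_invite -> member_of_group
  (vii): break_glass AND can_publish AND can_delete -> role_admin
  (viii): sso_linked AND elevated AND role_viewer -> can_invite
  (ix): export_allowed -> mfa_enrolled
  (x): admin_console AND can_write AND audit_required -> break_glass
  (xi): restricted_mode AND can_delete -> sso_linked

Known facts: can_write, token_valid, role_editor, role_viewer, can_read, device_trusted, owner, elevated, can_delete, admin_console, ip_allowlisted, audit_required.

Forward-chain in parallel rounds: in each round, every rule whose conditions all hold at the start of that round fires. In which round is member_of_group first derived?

Round 1: (i) [device_trusted AND can_delete -> can_publish]; (iv) [token_valid AND owner -> restricted_mode]; (x) [admin_console AND can_write AND audit_required -> break_glass]. Adds can_publish, restricted_mode, break_glass.
Round 2: (vii) [break_glass AND can_publish AND can_delete -> role_admin]; (xi) [restricted_mode AND can_delete -> sso_linked]. Adds role_admin, sso_linked.
Round 3: (v) [role_admin AND can_read -> quota_ok]; (viii) [sso_linked AND elevated AND role_viewer -> can_invite]. Adds quota_ok, can_invite.
Round 4: (vi) [quota_ok AND can_invite -> member_of_group]. Adds member_of_group.
member_of_group first appears in round 4.

4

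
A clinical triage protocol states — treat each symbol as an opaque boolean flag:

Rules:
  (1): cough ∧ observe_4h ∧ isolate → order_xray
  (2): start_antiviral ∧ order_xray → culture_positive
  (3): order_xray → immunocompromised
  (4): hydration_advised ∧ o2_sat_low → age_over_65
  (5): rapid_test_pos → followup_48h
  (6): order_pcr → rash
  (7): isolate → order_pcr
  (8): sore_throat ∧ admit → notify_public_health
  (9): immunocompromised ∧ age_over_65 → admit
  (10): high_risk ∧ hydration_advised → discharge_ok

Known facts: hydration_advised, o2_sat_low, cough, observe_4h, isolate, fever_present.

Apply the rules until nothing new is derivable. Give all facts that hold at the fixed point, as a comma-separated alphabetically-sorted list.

admit, age_over_65, cough, fever_present, hydration_advised, immunocompromised, isolate, o2_sat_low, observe_4h, order_pcr, order_xray, rash

Round 1: (1) [cough ∧ observe_4h ∧ isolate → order_xray]; (4) [hydration_advised ∧ o2_sat_low → age_over_65]; (7) [isolate → order_pcr]. Adds order_xray, age_over_65, order_pcr.
Round 2: (3) [order_xray → immunocompromised]; (6) [order_pcr → rash]. Adds immunocompromised, rash.
Round 3: (9) [immunocompromised ∧ age_over_65 → admit]. Adds admit.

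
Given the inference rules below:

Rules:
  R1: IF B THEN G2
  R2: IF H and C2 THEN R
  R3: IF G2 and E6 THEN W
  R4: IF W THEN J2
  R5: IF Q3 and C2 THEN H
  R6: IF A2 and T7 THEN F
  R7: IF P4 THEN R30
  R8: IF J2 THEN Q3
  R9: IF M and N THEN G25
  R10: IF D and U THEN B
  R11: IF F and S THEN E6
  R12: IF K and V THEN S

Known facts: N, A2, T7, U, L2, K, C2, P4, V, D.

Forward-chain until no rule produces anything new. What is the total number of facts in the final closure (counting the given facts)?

Round 1: R6 [IF A2 and T7 THEN F]; R7 [IF P4 THEN R30]; R10 [IF D and U THEN B]; R12 [IF K and V THEN S]. Adds F, R30, B, S.
Round 2: R1 [IF B THEN G2]; R11 [IF F and S THEN E6]. Adds G2, E6.
Round 3: R3 [IF G2 and E6 THEN W]. Adds W.
Round 4: R4 [IF W THEN J2]. Adds J2.
Round 5: R8 [IF J2 THEN Q3]. Adds Q3.
Round 6: R5 [IF Q3 and C2 THEN H]. Adds H.
Round 7: R2 [IF H and C2 THEN R]. Adds R.
Closure: {A2, B, C2, D, E6, F, G2, H, J2, K, L2, N, P4, Q3, R, R30, S, T7, U, V, W} — 21 facts.

21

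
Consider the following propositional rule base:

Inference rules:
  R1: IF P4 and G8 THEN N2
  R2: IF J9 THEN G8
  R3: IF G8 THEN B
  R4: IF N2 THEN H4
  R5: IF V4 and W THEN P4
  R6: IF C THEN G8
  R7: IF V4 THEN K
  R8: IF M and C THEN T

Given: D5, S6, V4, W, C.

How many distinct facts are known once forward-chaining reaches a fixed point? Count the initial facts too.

11

Round 1: R5 [IF V4 and W THEN P4]; R6 [IF C THEN G8]; R7 [IF V4 THEN K]. Adds P4, G8, K.
Round 2: R1 [IF P4 and G8 THEN N2]; R3 [IF G8 THEN B]. Adds N2, B.
Round 3: R4 [IF N2 THEN H4]. Adds H4.
Closure: {B, C, D5, G8, H4, K, N2, P4, S6, V4, W} — 11 facts.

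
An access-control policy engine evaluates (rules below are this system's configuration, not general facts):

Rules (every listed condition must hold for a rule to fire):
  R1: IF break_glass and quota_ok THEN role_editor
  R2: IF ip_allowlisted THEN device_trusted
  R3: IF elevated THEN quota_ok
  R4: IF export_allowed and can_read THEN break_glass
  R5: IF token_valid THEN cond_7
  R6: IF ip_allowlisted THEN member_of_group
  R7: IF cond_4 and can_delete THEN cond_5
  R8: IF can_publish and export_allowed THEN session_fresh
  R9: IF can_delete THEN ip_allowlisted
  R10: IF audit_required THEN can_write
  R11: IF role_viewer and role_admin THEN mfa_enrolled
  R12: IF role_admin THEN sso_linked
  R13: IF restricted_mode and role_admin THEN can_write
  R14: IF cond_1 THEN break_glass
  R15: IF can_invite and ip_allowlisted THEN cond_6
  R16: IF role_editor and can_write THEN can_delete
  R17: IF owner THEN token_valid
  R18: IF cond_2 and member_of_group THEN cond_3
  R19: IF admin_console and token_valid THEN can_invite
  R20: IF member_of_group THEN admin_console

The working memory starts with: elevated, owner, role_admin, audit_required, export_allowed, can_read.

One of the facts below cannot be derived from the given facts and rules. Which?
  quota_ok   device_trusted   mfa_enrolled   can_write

Round 1 fires R3, R4, R10, R12, R17, giving quota_ok, break_glass, can_write, sso_linked, token_valid.
Round 2 fires R1, R5, giving role_editor, cond_7.
Round 3 fires R16, giving can_delete.
Round 4 fires R9, giving ip_allowlisted.
Round 5 fires R2, R6, giving device_trusted, member_of_group.
Round 6 fires R20, giving admin_console.
Round 7 fires R19, giving can_invite.
Round 8 fires R15, giving cond_6.
Derived: device_trusted (round 5), quota_ok (round 1), can_write (round 1). mfa_enrolled never appears in any round.

mfa_enrolled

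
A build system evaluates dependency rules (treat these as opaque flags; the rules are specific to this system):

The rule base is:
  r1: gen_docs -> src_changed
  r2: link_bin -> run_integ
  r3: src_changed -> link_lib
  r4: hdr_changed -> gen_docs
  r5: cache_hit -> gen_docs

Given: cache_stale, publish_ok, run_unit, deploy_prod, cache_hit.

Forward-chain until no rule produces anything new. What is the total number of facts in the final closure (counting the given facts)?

Round 1 fires r5, giving gen_docs.
Round 2 fires r1, giving src_changed.
Round 3 fires r3, giving link_lib.
Closure: {cache_hit, cache_stale, deploy_prod, gen_docs, link_lib, publish_ok, run_unit, src_changed} — 8 facts.

8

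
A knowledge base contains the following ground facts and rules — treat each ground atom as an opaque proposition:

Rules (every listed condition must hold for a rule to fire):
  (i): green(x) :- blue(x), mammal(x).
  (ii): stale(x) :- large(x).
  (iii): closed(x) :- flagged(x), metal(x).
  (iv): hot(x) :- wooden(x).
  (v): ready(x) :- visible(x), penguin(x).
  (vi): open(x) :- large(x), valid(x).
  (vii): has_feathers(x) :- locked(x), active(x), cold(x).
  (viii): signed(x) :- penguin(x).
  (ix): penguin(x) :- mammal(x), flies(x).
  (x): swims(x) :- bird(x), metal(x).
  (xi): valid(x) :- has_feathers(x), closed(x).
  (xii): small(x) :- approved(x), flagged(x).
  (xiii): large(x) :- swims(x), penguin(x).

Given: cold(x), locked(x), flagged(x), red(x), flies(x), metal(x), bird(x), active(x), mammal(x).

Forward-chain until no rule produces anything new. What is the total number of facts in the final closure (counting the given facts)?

18

Round 1 fires (iii), (vii), (ix), (x), giving closed(x), has_feathers(x), penguin(x), swims(x).
Round 2 fires (viii), (xi), (xiii), giving signed(x), valid(x), large(x).
Round 3 fires (ii), (vi), giving stale(x), open(x).
Closure: {active(x), bird(x), closed(x), cold(x), flagged(x), flies(x), has_feathers(x), large(x), locked(x), mammal(x), metal(x), open(x), penguin(x), red(x), signed(x), stale(x), swims(x), valid(x)} — 18 facts.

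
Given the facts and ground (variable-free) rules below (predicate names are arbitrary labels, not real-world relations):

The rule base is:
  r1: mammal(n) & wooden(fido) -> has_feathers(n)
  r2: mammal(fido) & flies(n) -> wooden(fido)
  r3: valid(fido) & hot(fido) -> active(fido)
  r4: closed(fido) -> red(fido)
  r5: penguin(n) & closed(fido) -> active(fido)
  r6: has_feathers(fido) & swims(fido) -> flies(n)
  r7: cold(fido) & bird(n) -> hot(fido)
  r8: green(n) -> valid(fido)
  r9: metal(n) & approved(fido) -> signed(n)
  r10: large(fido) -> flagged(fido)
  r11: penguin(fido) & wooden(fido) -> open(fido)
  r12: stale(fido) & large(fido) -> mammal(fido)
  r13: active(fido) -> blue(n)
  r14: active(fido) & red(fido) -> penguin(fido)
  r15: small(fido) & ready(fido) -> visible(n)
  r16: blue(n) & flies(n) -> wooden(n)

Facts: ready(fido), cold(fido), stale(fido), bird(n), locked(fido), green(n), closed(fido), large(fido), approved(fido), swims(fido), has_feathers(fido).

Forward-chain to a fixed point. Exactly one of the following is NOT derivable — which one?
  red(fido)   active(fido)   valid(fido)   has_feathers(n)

Round 1 — r4, r6, r7, r8, r10, r12, derive red(fido), flies(n), hot(fido), valid(fido), flagged(fido), mammal(fido).
Round 2 — r2, r3, derive wooden(fido), active(fido).
Round 3 — r13, r14, derive blue(n), penguin(fido).
Round 4 — r11, r16, derive open(fido), wooden(n).
Derived: active(fido) (round 2), red(fido) (round 1), valid(fido) (round 1). has_feathers(n) never appears in any round.

has_feathers(n)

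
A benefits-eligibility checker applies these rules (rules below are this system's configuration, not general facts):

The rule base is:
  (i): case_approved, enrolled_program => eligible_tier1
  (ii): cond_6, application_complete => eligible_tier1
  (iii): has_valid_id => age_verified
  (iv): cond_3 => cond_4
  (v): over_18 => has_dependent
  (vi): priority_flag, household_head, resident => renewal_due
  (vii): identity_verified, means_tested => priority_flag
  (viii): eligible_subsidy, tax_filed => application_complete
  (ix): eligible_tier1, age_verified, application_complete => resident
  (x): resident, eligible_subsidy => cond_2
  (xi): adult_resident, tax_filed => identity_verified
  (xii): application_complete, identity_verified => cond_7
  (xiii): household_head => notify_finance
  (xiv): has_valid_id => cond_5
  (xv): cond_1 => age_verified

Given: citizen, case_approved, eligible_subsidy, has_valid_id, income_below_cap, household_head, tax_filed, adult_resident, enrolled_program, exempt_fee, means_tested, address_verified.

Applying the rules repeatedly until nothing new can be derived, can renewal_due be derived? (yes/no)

Round 1 fires (i), (iii), (viii), (xi), (xiii), (xiv), giving eligible_tier1, age_verified, application_complete, identity_verified, notify_finance, cond_5.
Round 2 fires (vii), (ix), (xii), giving priority_flag, resident, cond_7.
Round 3 fires (vi), (x), giving renewal_due, cond_2.
renewal_due appears in round 3, so it is derivable.

yes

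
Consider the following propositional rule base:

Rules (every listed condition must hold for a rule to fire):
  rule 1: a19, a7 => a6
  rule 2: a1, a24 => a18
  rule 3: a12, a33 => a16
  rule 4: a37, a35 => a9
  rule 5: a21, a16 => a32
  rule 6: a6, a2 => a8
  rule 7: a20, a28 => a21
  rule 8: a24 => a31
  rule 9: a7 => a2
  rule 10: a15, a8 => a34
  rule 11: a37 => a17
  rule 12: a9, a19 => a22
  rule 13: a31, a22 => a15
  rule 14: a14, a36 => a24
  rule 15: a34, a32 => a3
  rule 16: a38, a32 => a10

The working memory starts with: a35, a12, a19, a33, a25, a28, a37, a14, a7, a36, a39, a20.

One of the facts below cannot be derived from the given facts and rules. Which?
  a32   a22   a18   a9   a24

Round 1 fires rule 1, rule 3, rule 4, rule 7, rule 9, rule 11, rule 14, giving a6, a16, a9, a21, a2, a17, a24.
Round 2 fires rule 5, rule 6, rule 8, rule 12, giving a32, a8, a31, a22.
Round 3 fires rule 13, giving a15.
Round 4 fires rule 10, giving a34.
Round 5 fires rule 15, giving a3.
Derived: a22 (round 2), a9 (round 1), a24 (round 1), a32 (round 2). a18 never appears in any round.

a18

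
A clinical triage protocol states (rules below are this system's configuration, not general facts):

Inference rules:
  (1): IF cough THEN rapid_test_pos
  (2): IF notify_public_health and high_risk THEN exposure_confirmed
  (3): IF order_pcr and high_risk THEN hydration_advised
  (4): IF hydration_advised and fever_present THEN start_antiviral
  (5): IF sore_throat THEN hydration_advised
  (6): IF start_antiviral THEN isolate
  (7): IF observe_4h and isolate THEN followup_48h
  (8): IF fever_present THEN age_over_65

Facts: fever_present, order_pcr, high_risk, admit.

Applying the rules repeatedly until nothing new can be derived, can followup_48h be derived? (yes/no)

no

Round 1 — (3), (8), derive hydration_advised, age_over_65.
Round 2 — (4), derive start_antiviral.
Round 3 — (6), derive isolate.
Fixed point reached. followup_48h is concluded only by (7); (7) needs observe_4h (never derived).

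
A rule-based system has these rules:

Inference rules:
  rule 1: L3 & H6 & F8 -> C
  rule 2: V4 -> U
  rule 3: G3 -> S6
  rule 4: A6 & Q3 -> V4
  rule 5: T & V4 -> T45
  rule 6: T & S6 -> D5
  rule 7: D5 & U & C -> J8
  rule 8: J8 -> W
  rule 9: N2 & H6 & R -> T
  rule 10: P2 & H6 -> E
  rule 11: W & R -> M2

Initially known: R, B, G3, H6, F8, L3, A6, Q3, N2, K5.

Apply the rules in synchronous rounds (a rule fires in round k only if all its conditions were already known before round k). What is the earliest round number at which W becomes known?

4

[1] rule 1 [L3 & H6 & F8 -> C]; rule 3 [G3 -> S6]; rule 4 [A6 & Q3 -> V4]; rule 9 [N2 & H6 & R -> T]. ⇒ new: C, S6, V4, T.
[2] rule 2 [V4 -> U]; rule 5 [T & V4 -> T45]; rule 6 [T & S6 -> D5]. ⇒ new: U, T45, D5.
[3] rule 7 [D5 & U & C -> J8]. ⇒ new: J8.
[4] rule 8 [J8 -> W]. ⇒ new: W.
W first appears in round 4.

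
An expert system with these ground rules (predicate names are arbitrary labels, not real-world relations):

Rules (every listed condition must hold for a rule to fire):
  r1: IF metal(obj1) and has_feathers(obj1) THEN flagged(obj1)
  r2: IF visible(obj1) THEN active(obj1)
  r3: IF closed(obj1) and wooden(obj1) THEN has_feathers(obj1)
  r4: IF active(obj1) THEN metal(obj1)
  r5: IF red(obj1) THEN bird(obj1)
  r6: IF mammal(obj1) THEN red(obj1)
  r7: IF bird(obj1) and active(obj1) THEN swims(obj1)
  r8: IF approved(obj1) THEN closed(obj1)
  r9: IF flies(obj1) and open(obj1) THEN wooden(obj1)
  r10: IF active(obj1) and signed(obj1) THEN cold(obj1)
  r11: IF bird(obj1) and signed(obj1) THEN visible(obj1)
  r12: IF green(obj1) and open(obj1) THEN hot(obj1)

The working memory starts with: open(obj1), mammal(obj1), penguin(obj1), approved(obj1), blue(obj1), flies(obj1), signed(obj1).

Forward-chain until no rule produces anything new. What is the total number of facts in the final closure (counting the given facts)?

Round 1 — r6, r8, r9, derive red(obj1), closed(obj1), wooden(obj1).
Round 2 — r3, r5, derive has_feathers(obj1), bird(obj1).
Round 3 — r11, derive visible(obj1).
Round 4 — r2, derive active(obj1).
Round 5 — r4, r7, r10, derive metal(obj1), swims(obj1), cold(obj1).
Round 6 — r1, derive flagged(obj1).
Closure: {active(obj1), approved(obj1), bird(obj1), blue(obj1), closed(obj1), cold(obj1), flagged(obj1), flies(obj1), has_feathers(obj1), mammal(obj1), metal(obj1), open(obj1), penguin(obj1), red(obj1), signed(obj1), swims(obj1), visible(obj1), wooden(obj1)} — 18 facts.

18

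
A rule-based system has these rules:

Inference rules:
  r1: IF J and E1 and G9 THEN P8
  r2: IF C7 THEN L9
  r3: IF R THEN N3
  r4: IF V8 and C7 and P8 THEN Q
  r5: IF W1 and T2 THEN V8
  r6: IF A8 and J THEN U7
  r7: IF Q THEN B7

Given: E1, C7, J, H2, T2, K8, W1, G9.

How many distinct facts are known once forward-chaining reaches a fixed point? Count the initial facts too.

13

Round 1: r1 [IF J and E1 and G9 THEN P8]; r2 [IF C7 THEN L9]; r5 [IF W1 and T2 THEN V8]. Adds P8, L9, V8.
Round 2: r4 [IF V8 and C7 and P8 THEN Q]. Adds Q.
Round 3: r7 [IF Q THEN B7]. Adds B7.
Closure: {B7, C7, E1, G9, H2, J, K8, L9, P8, Q, T2, V8, W1} — 13 facts.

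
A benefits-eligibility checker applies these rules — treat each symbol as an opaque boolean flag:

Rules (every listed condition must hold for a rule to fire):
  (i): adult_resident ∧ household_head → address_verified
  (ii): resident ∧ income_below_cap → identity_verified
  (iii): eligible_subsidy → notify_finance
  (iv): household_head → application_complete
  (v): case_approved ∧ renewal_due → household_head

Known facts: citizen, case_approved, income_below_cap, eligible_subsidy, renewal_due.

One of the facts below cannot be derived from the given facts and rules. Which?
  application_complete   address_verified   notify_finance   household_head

Round 1 — (iii), (v), derive notify_finance, household_head.
Round 2 — (iv), derive application_complete.
Derived: household_head (round 1), notify_finance (round 1), application_complete (round 2). address_verified never appears in any round.

address_verified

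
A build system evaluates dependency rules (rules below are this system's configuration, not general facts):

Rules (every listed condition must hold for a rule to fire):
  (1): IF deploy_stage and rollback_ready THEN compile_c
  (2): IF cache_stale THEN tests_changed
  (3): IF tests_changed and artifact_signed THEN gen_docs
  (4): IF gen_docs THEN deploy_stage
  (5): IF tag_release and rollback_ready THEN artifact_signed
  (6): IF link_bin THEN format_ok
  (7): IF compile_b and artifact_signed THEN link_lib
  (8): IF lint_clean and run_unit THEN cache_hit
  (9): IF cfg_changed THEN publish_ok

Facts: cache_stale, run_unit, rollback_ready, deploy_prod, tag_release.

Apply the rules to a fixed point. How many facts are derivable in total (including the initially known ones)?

10

[1] (2) [IF cache_stale THEN tests_changed]; (5) [IF tag_release and rollback_ready THEN artifact_signed]. ⇒ new: tests_changed, artifact_signed.
[2] (3) [IF tests_changed and artifact_signed THEN gen_docs]. ⇒ new: gen_docs.
[3] (4) [IF gen_docs THEN deploy_stage]. ⇒ new: deploy_stage.
[4] (1) [IF deploy_stage and rollback_ready THEN compile_c]. ⇒ new: compile_c.
Closure: {artifact_signed, cache_stale, compile_c, deploy_prod, deploy_stage, gen_docs, rollback_ready, run_unit, tag_release, tests_changed} — 10 facts.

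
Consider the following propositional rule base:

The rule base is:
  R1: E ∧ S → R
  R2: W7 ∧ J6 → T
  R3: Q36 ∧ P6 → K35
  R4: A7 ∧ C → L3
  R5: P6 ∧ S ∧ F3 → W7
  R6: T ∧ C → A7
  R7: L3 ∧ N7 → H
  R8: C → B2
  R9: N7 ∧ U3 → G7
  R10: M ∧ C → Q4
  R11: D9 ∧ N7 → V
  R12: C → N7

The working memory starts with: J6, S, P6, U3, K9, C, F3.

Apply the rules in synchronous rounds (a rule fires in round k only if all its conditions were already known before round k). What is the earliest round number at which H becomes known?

[1] R5 [P6 ∧ S ∧ F3 → W7]; R8 [C → B2]; R12 [C → N7]. ⇒ new: W7, B2, N7.
[2] R2 [W7 ∧ J6 → T]; R9 [N7 ∧ U3 → G7]. ⇒ new: T, G7.
[3] R6 [T ∧ C → A7]. ⇒ new: A7.
[4] R4 [A7 ∧ C → L3]. ⇒ new: L3.
[5] R7 [L3 ∧ N7 → H]. ⇒ new: H.
H first appears in round 5.

5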